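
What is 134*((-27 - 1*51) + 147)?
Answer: 9246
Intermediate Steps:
134*((-27 - 1*51) + 147) = 134*((-27 - 51) + 147) = 134*(-78 + 147) = 134*69 = 9246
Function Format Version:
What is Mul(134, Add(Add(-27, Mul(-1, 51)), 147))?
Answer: 9246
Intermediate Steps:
Mul(134, Add(Add(-27, Mul(-1, 51)), 147)) = Mul(134, Add(Add(-27, -51), 147)) = Mul(134, Add(-78, 147)) = Mul(134, 69) = 9246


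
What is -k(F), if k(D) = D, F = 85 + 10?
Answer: -95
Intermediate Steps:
F = 95
-k(F) = -1*95 = -95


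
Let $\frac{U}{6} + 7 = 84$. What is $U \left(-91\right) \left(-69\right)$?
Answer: $2900898$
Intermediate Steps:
$U = 462$ ($U = -42 + 6 \cdot 84 = -42 + 504 = 462$)
$U \left(-91\right) \left(-69\right) = 462 \left(-91\right) \left(-69\right) = \left(-42042\right) \left(-69\right) = 2900898$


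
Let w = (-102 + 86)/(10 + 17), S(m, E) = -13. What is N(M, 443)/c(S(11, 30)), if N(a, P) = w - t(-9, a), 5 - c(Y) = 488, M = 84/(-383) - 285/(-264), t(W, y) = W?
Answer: -227/13041 ≈ -0.017407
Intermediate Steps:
M = 28993/33704 (M = 84*(-1/383) - 285*(-1/264) = -84/383 + 95/88 = 28993/33704 ≈ 0.86022)
w = -16/27 ≈ -0.59259
c(Y) = -483 (c(Y) = 5 - 1*488 = 5 - 488 = -483)
N(a, P) = 227/27 (N(a, P) = -16/27 - 1*(-9) = -16/27 + 9 = 227/27)
N(M, 443)/c(S(11, 30)) = (227/27)/(-483) = (227/27)*(-1/483) = -227/13041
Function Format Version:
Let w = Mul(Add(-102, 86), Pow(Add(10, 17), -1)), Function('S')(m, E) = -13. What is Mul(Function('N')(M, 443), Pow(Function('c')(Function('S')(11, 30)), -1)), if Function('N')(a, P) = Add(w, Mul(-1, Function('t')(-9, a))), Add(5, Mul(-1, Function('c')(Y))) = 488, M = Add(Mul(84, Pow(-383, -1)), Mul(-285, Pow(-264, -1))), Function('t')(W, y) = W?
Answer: Rational(-227, 13041) ≈ -0.017407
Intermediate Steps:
M = Rational(28993, 33704) (M = Add(Mul(84, Rational(-1, 383)), Mul(-285, Rational(-1, 264))) = Add(Rational(-84, 383), Rational(95, 88)) = Rational(28993, 33704) ≈ 0.86022)
w = Rational(-16, 27) (w = Mul(-16, Pow(27, -1)) = Mul(-16, Rational(1, 27)) = Rational(-16, 27) ≈ -0.59259)
Function('c')(Y) = -483 (Function('c')(Y) = Add(5, Mul(-1, 488)) = Add(5, -488) = -483)
Function('N')(a, P) = Rational(227, 27) (Function('N')(a, P) = Add(Rational(-16, 27), Mul(-1, -9)) = Add(Rational(-16, 27), 9) = Rational(227, 27))
Mul(Function('N')(M, 443), Pow(Function('c')(Function('S')(11, 30)), -1)) = Mul(Rational(227, 27), Pow(-483, -1)) = Mul(Rational(227, 27), Rational(-1, 483)) = Rational(-227, 13041)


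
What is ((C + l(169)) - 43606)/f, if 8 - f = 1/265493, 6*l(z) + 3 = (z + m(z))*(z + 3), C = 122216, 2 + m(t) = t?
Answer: 46855001119/4247886 ≈ 11030.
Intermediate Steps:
m(t) = -2 + t
l(z) = -1/2 + (-2 + 2*z)*(3 + z)/6 (l(z) = -1/2 + ((z + (-2 + z))*(z + 3))/6 = -1/2 + ((-2 + 2*z)*(3 + z))/6 = -1/2 + (-2 + 2*z)*(3 + z)/6)
f = 2123943/265493 (f = 8 - 1/265493 = 2123943/265493 ≈ 8.0000)
((C + l(169)) - 43606)/f = ((122216 + (-3/2 + (1/3)*169**2 + (2/3)*169)) - 43606)/(2123943/265493) = ((122216 + (-3/2 + (1/3)*28561 + 338/3)) - 43606)*(265493/2123943) = ((122216 + (-3/2 + 28561/3 + 338/3)) - 43606)*(265493/2123943) = ((122216 + 19263/2) - 43606)*(265493/2123943) = (263695/2 - 43606)*(265493/2123943) = (176483/2)*(265493/2123943) = 46855001119/4247886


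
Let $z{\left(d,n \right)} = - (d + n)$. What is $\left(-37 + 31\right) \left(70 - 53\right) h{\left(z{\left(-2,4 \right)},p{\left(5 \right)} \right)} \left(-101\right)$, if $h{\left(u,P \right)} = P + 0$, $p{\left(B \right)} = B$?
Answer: $51510$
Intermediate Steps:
$z{\left(d,n \right)} = - d - n$
$h{\left(u,P \right)} = P$
$\left(-37 + 31\right) \left(70 - 53\right) h{\left(z{\left(-2,4 \right)},p{\left(5 \right)} \right)} \left(-101\right) = \left(-37 + 31\right) \left(70 - 53\right) 5 \left(-101\right) = \left(-6\right) 17 \cdot 5 \left(-101\right) = \left(-102\right) 5 \left(-101\right) = \left(-510\right) \left(-101\right) = 51510$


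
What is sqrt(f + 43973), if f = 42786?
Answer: sqrt(86759) ≈ 294.55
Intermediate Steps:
sqrt(f + 43973) = sqrt(42786 + 43973) = sqrt(86759)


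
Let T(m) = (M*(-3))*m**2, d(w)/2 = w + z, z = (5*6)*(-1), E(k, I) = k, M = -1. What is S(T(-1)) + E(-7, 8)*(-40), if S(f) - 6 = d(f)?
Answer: 232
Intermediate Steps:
z = -30 (z = 30*(-1) = -30)
d(w) = -60 + 2*w (d(w) = 2*(w - 30) = 2*(-30 + w) = -60 + 2*w)
T(m) = 3*m**2 (T(m) = (-1*(-3))*m**2 = 3*m**2)
S(f) = -54 + 2*f (S(f) = 6 + (-60 + 2*f) = -54 + 2*f)
S(T(-1)) + E(-7, 8)*(-40) = (-54 + 2*(3*(-1)**2)) - 7*(-40) = (-54 + 2*(3*1)) + 280 = (-54 + 2*3) + 280 = (-54 + 6) + 280 = -48 + 280 = 232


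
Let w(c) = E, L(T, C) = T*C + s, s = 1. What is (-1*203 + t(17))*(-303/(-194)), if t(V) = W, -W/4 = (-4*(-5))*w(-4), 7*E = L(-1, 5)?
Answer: -333603/1358 ≈ -245.66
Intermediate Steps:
L(T, C) = 1 + C*T (L(T, C) = T*C + 1 = C*T + 1 = 1 + C*T)
E = -4/7 (E = (1 + 5*(-1))/7 = (1 - 5)/7 = (1/7)*(-4) = -4/7 ≈ -0.57143)
w(c) = -4/7
W = 320/7 (W = -4*(-4*(-5))*(-4)/7 = -80*(-4)/7 = -4*(-80/7) = 320/7 ≈ 45.714)
t(V) = 320/7
(-1*203 + t(17))*(-303/(-194)) = (-1*203 + 320/7)*(-303/(-194)) = (-203 + 320/7)*(-303*(-1/194)) = -1101/7*303/194 = -333603/1358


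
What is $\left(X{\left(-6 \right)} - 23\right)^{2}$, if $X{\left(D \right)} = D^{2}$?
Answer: $169$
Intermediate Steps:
$\left(X{\left(-6 \right)} - 23\right)^{2} = \left(\left(-6\right)^{2} - 23\right)^{2} = \left(36 - 23\right)^{2} = 13^{2} = 169$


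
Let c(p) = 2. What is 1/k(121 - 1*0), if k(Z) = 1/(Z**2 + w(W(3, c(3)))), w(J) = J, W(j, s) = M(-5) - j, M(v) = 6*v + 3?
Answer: 14611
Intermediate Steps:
M(v) = 3 + 6*v
W(j, s) = -27 - j (W(j, s) = (3 + 6*(-5)) - j = (3 - 30) - j = -27 - j)
k(Z) = 1/(-30 + Z**2) (k(Z) = 1/(Z**2 + (-27 - 1*3)) = 1/(Z**2 + (-27 - 3)) = 1/(Z**2 - 30) = 1/(-30 + Z**2))
1/k(121 - 1*0) = 1/(1/(-30 + (121 - 1*0)**2)) = 1/(1/(-30 + (121 + 0)**2)) = 1/(1/(-30 + 121**2)) = 1/(1/(-30 + 14641)) = 1/(1/14611) = 14611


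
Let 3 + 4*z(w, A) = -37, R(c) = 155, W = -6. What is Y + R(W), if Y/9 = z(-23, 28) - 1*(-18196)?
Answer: 163829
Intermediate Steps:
z(w, A) = -10 (z(w, A) = -¾ + (¼)*(-37) = -¾ - 37/4 = -10)
Y = 163674 (Y = 9*(-10 - 1*(-18196)) = 9*(-10 + 18196) = 9*18186 = 163674)
Y + R(W) = 163674 + 155 = 163829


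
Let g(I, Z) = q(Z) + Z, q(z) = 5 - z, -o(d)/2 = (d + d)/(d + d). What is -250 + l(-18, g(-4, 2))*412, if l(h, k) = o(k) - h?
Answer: 6342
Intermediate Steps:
o(d) = -2 (o(d) = -2*(d + d)/(d + d) = -2*2*d/(2*d) = -2*2*d*1/(2*d) = -2*1 = -2)
g(I, Z) = 5 (g(I, Z) = (5 - Z) + Z = 5)
l(h, k) = -2 - h
-250 + l(-18, g(-4, 2))*412 = -250 + (-2 - 1*(-18))*412 = -250 + (-2 + 18)*412 = -250 + 16*412 = -250 + 6592 = 6342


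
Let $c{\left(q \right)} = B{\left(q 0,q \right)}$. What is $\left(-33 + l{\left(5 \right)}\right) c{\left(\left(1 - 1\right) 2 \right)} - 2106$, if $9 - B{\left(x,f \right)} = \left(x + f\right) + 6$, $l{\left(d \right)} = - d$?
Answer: $-2220$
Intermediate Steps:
$B{\left(x,f \right)} = 3 - f - x$ ($B{\left(x,f \right)} = 9 - \left(\left(x + f\right) + 6\right) = 9 - \left(\left(f + x\right) + 6\right) = 9 - \left(6 + f + x\right) = 3 - f - x$)
$c{\left(q \right)} = 3 - q$ ($c{\left(q \right)} = 3 - q - q 0 = 3 - q - 0 = 3 - q + 0 = 3 - q$)
$\left(-33 + l{\left(5 \right)}\right) c{\left(\left(1 - 1\right) 2 \right)} - 2106 = \left(-33 - 5\right) \left(3 - \left(1 - 1\right) 2\right) - 2106 = \left(-33 - 5\right) \left(3 - 0 \cdot 2\right) - 2106 = - 38 \left(3 - 0\right) - 2106 = - 38 \left(3 + 0\right) - 2106 = \left(-38\right) 3 - 2106 = -114 - 2106 = -2220$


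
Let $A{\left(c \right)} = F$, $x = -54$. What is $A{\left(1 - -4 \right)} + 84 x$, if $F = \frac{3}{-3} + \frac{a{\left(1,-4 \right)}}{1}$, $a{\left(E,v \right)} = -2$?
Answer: $-4539$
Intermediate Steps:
$F = -3$ ($F = \frac{3}{-3} - \frac{2}{1} = 3 \left(- \frac{1}{3}\right) - 2 = -1 - 2 = -3$)
$A{\left(c \right)} = -3$
$A{\left(1 - -4 \right)} + 84 x = -3 + 84 \left(-54\right) = -3 - 4536 = -4539$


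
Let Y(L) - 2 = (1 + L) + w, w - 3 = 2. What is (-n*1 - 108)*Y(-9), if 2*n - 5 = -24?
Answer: 197/2 ≈ 98.500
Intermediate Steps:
n = -19/2 (n = 5/2 + (½)*(-24) = 5/2 - 12 = -19/2 ≈ -9.5000)
w = 5 (w = 3 + 2 = 5)
Y(L) = 8 + L (Y(L) = 2 + ((1 + L) + 5) = 2 + (6 + L) = 8 + L)
(-n*1 - 108)*Y(-9) = (-1*(-19/2)*1 - 108)*(8 - 9) = ((19/2)*1 - 108)*(-1) = (19/2 - 108)*(-1) = -197/2*(-1) = 197/2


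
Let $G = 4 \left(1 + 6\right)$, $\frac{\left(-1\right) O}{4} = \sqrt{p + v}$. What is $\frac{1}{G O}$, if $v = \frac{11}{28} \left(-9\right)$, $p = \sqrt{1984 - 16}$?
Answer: $- \frac{\sqrt{7}}{56 \sqrt{-99 + 112 \sqrt{123}}} \approx -0.0013974$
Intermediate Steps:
$p = 4 \sqrt{123}$ ($p = \sqrt{1968} = 4 \sqrt{123} \approx 44.362$)
$v = - \frac{99}{28}$ ($v = 11 \cdot \frac{1}{28} \left(-9\right) = \frac{11}{28} \left(-9\right) = - \frac{99}{28} \approx -3.5357$)
$O = - 4 \sqrt{- \frac{99}{28} + 4 \sqrt{123}}$ ($O = - 4 \sqrt{4 \sqrt{123} - \frac{99}{28}} = - 4 \sqrt{- \frac{99}{28} + 4 \sqrt{123}} \approx -25.558$)
$G = 28$ ($G = 4 \cdot 7 = 28$)
$\frac{1}{G O} = \frac{1}{28 \left(- \frac{2 \sqrt{-693 + 784 \sqrt{123}}}{7}\right)} = \frac{1}{\left(-8\right) \sqrt{-693 + 784 \sqrt{123}}} = - \frac{1}{8 \sqrt{-693 + 784 \sqrt{123}}}$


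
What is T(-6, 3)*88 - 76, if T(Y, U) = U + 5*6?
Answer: 2828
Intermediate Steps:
T(Y, U) = 30 + U (T(Y, U) = U + 30 = 30 + U)
T(-6, 3)*88 - 76 = (30 + 3)*88 - 76 = 33*88 - 76 = 2904 - 76 = 2828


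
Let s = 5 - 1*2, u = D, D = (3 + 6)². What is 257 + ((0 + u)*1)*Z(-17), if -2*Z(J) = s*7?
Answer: -1187/2 ≈ -593.50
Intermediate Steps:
D = 81 (D = 9² = 81)
u = 81
s = 3 (s = 5 - 2 = 3)
Z(J) = -21/2 (Z(J) = -3*7/2 = -½*21 = -21/2)
257 + ((0 + u)*1)*Z(-17) = 257 + ((0 + 81)*1)*(-21/2) = 257 + (81*1)*(-21/2) = 257 + 81*(-21/2) = 257 - 1701/2 = -1187/2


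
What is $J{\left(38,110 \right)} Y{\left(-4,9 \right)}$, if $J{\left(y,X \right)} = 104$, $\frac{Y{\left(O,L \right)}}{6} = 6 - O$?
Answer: $6240$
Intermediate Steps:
$Y{\left(O,L \right)} = 36 - 6 O$ ($Y{\left(O,L \right)} = 6 \left(6 - O\right) = 36 - 6 O$)
$J{\left(38,110 \right)} Y{\left(-4,9 \right)} = 104 \left(36 - -24\right) = 104 \left(36 + 24\right) = 104 \cdot 60 = 6240$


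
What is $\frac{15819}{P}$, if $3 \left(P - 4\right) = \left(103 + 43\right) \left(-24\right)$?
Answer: $- \frac{5273}{388} \approx -13.59$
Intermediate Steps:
$P = -1164$ ($P = 4 + \frac{\left(103 + 43\right) \left(-24\right)}{3} = 4 + \frac{146 \left(-24\right)}{3} = 4 + \frac{1}{3} \left(-3504\right) = 4 - 1168 = -1164$)
$\frac{15819}{P} = \frac{15819}{-1164} = 15819 \left(- \frac{1}{1164}\right) = - \frac{5273}{388}$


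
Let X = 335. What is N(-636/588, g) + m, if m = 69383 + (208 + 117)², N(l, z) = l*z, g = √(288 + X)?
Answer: 175008 - 53*√623/49 ≈ 1.7498e+5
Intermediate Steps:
g = √623 (g = √(288 + 335) = √623 ≈ 24.960)
m = 175008 (m = 69383 + 325² = 69383 + 105625 = 175008)
N(-636/588, g) + m = (-636/588)*√623 + 175008 = (-636*1/588)*√623 + 175008 = -53*√623/49 + 175008 = 175008 - 53*√623/49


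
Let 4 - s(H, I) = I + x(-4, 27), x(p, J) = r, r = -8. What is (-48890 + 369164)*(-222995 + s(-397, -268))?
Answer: -71329823910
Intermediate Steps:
x(p, J) = -8
s(H, I) = 12 - I (s(H, I) = 4 - (I - 8) = 4 - (-8 + I) = 4 + (8 - I) = 12 - I)
(-48890 + 369164)*(-222995 + s(-397, -268)) = (-48890 + 369164)*(-222995 + (12 - 1*(-268))) = 320274*(-222995 + (12 + 268)) = 320274*(-222995 + 280) = 320274*(-222715) = -71329823910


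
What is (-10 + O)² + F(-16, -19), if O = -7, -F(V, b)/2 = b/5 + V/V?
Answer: 1473/5 ≈ 294.60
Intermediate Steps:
F(V, b) = -2 - 2*b/5 (F(V, b) = -2*(b/5 + V/V) = -2*(b*(⅕) + 1) = -2*(b/5 + 1) = -2*(1 + b/5) = -2 - 2*b/5)
(-10 + O)² + F(-16, -19) = (-10 - 7)² + (-2 - ⅖*(-19)) = (-17)² + (-2 + 38/5) = 289 + 28/5 = 1473/5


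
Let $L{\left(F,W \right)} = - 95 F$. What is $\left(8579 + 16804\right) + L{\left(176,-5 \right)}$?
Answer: $8663$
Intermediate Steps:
$\left(8579 + 16804\right) + L{\left(176,-5 \right)} = \left(8579 + 16804\right) - 16720 = 25383 - 16720 = 8663$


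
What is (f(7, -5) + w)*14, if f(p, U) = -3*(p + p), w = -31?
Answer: -1022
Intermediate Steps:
f(p, U) = -6*p
(f(7, -5) + w)*14 = (-6*7 - 31)*14 = (-42 - 31)*14 = -73*14 = -1022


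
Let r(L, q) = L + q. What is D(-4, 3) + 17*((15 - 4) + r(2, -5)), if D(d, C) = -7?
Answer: 129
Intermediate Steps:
D(-4, 3) + 17*((15 - 4) + r(2, -5)) = -7 + 17*((15 - 4) + (2 - 5)) = -7 + 17*(11 - 3) = -7 + 17*8 = -7 + 136 = 129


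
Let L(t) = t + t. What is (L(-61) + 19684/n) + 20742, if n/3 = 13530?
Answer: 418492742/20295 ≈ 20621.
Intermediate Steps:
n = 40590 (n = 3*13530 = 40590)
L(t) = 2*t
(L(-61) + 19684/n) + 20742 = (2*(-61) + 19684/40590) + 20742 = (-122 + 19684*(1/40590)) + 20742 = (-122 + 9842/20295) + 20742 = -2466148/20295 + 20742 = 418492742/20295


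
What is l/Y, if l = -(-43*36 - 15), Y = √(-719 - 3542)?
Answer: -1563*I*√4261/4261 ≈ -23.944*I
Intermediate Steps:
Y = I*√4261 (Y = √(-4261) = I*√4261 ≈ 65.276*I)
l = 1563 (l = -(-1548 - 15) = -1*(-1563) = 1563)
l/Y = 1563/((I*√4261)) = 1563*(-I*√4261/4261) = -1563*I*√4261/4261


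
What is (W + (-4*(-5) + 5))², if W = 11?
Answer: 1296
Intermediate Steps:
(W + (-4*(-5) + 5))² = (11 + (-4*(-5) + 5))² = (11 + (20 + 5))² = (11 + 25)² = 36² = 1296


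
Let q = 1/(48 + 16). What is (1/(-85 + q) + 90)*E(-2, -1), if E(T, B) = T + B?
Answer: -489446/1813 ≈ -269.96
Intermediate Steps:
q = 1/64 ≈ 0.015625
E(T, B) = B + T
(1/(-85 + q) + 90)*E(-2, -1) = (1/(-85 + 1/64) + 90)*(-1 - 2) = (1/(-5439/64) + 90)*(-3) = (-64/5439 + 90)*(-3) = (489446/5439)*(-3) = -489446/1813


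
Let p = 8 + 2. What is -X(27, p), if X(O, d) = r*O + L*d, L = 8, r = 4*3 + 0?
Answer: -404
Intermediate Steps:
r = 12 (r = 12 + 0 = 12)
p = 10
X(O, d) = 8*d + 12*O (X(O, d) = 12*O + 8*d = 8*d + 12*O)
-X(27, p) = -(8*10 + 12*27) = -(80 + 324) = -1*404 = -404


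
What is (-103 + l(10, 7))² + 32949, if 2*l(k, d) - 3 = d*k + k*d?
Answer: 135765/4 ≈ 33941.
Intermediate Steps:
l(k, d) = 3/2 + d*k (l(k, d) = 3/2 + (d*k + k*d)/2 = 3/2 + (d*k + d*k)/2 = 3/2 + (2*d*k)/2 = 3/2 + d*k)
(-103 + l(10, 7))² + 32949 = (-103 + (3/2 + 7*10))² + 32949 = (-103 + (3/2 + 70))² + 32949 = (-103 + 143/2)² + 32949 = (-63/2)² + 32949 = 3969/4 + 32949 = 135765/4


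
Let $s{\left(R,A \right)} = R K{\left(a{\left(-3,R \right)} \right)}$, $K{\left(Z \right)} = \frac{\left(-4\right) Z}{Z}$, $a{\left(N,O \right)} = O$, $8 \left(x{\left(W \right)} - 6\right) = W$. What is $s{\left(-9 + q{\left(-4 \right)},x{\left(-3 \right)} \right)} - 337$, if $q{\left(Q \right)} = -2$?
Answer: $-293$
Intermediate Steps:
$x{\left(W \right)} = 6 + \frac{W}{8}$
$K{\left(Z \right)} = -4$
$s{\left(R,A \right)} = - 4 R$ ($s{\left(R,A \right)} = R \left(-4\right) = - 4 R$)
$s{\left(-9 + q{\left(-4 \right)},x{\left(-3 \right)} \right)} - 337 = - 4 \left(-9 - 2\right) - 337 = \left(-4\right) \left(-11\right) - 337 = 44 - 337 = -293$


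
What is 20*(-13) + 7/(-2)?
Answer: -527/2 ≈ -263.50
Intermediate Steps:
20*(-13) + 7/(-2) = -260 - 1/2*7 = -260 - 7/2 = -527/2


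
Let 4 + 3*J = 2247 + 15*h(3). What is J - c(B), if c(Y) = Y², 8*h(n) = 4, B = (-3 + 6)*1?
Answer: 4447/6 ≈ 741.17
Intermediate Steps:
B = 3 (B = 3*1 = 3)
h(n) = ½ (h(n) = (⅛)*4 = ½)
J = 4501/6 (J = -4/3 + (2247 + 15*(½))/3 = -4/3 + (2247 + 15/2)/3 = -4/3 + (⅓)*(4509/2) = -4/3 + 1503/2 = 4501/6 ≈ 750.17)
J - c(B) = 4501/6 - 1*3² = 4501/6 - 1*9 = 4501/6 - 9 = 4447/6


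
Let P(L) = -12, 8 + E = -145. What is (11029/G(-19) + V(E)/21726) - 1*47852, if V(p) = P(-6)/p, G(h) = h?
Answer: -509812180783/10526247 ≈ -48433.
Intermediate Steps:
E = -153 (E = -8 - 145 = -153)
V(p) = -12/p
(11029/G(-19) + V(E)/21726) - 1*47852 = (11029/(-19) - 12/(-153)/21726) - 1*47852 = (11029*(-1/19) - 12*(-1/153)*(1/21726)) - 47852 = (-11029/19 + (4/51)*(1/21726)) - 47852 = (-11029/19 + 2/554013) - 47852 = -6110209339/10526247 - 47852 = -509812180783/10526247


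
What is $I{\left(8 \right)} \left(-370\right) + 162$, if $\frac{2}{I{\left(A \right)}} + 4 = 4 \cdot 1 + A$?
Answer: $\frac{139}{2} \approx 69.5$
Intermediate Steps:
$I{\left(A \right)} = \frac{2}{A}$ ($I{\left(A \right)} = \frac{2}{-4 + \left(4 \cdot 1 + A\right)} = \frac{2}{-4 + \left(4 + A\right)} = \frac{2}{A}$)
$I{\left(8 \right)} \left(-370\right) + 162 = \frac{2}{8} \left(-370\right) + 162 = 2 \cdot \frac{1}{8} \left(-370\right) + 162 = \frac{1}{4} \left(-370\right) + 162 = - \frac{185}{2} + 162 = \frac{139}{2}$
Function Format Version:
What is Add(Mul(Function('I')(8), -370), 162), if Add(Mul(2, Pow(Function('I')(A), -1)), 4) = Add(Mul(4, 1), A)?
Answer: Rational(139, 2) ≈ 69.500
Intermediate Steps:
Function('I')(A) = Mul(2, Pow(A, -1)) (Function('I')(A) = Mul(2, Pow(Add(-4, Add(Mul(4, 1), A)), -1)) = Mul(2, Pow(Add(-4, Add(4, A)), -1)) = Mul(2, Pow(A, -1)))
Add(Mul(Function('I')(8), -370), 162) = Add(Mul(Mul(2, Pow(8, -1)), -370), 162) = Add(Mul(Mul(2, Rational(1, 8)), -370), 162) = Add(Mul(Rational(1, 4), -370), 162) = Add(Rational(-185, 2), 162) = Rational(139, 2)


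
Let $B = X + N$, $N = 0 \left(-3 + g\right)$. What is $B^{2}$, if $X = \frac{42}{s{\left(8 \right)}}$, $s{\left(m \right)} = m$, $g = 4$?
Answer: $\frac{441}{16} \approx 27.563$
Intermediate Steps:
$X = \frac{21}{4}$ ($X = \frac{42}{8} = 42 \cdot \frac{1}{8} = \frac{21}{4} \approx 5.25$)
$N = 0$ ($N = 0 \left(-3 + 4\right) = 0 \cdot 1 = 0$)
$B = \frac{21}{4}$ ($B = \frac{21}{4} + 0 = \frac{21}{4} \approx 5.25$)
$B^{2} = \left(\frac{21}{4}\right)^{2} = \frac{441}{16}$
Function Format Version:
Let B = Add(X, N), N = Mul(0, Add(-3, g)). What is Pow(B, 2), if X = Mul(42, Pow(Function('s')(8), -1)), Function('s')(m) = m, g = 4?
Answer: Rational(441, 16) ≈ 27.563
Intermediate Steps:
X = Rational(21, 4) (X = Mul(42, Pow(8, -1)) = Mul(42, Rational(1, 8)) = Rational(21, 4) ≈ 5.2500)
N = 0 (N = Mul(0, Add(-3, 4)) = Mul(0, 1) = 0)
B = Rational(21, 4) (B = Add(Rational(21, 4), 0) = Rational(21, 4) ≈ 5.2500)
Pow(B, 2) = Pow(Rational(21, 4), 2) = Rational(441, 16)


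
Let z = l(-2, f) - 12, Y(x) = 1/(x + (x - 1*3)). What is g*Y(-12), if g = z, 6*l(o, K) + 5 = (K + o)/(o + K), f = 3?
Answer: 38/81 ≈ 0.46914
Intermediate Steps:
l(o, K) = -2/3 (l(o, K) = -5/6 + ((K + o)/(o + K))/6 = -5/6 + ((K + o)/(K + o))/6 = -5/6 + (1/6)*1 = -5/6 + 1/6 = -2/3)
Y(x) = 1/(-3 + 2*x) (Y(x) = 1/(x + (x - 3)) = 1/(x + (-3 + x)) = 1/(-3 + 2*x))
z = -38/3 (z = -2/3 - 12 = -38/3 ≈ -12.667)
g = -38/3 ≈ -12.667
g*Y(-12) = -38/(3*(-3 + 2*(-12))) = -38/(3*(-3 - 24)) = -38/3/(-27) = -38/3*(-1/27) = 38/81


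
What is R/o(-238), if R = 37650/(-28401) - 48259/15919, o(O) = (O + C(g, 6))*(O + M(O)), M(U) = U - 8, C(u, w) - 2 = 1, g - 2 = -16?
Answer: -656651403/17141206377020 ≈ -3.8308e-5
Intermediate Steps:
g = -14 (g = 2 - 16 = -14)
C(u, w) = 3 (C(u, w) = 2 + 1 = 3)
M(U) = -8 + U
o(O) = (-8 + 2*O)*(3 + O) (o(O) = (O + 3)*(O + (-8 + O)) = (3 + O)*(-8 + 2*O) = (-8 + 2*O)*(3 + O))
R = -656651403/150705173 (R = 37650*(-1/28401) - 48259*1/15919 = -12550/9467 - 48259/15919 = -656651403/150705173 ≈ -4.3572)
R/o(-238) = -656651403/(150705173*(-24 - 2*(-238) + 2*(-238)**2)) = -656651403/(150705173*(-24 + 476 + 2*56644)) = -656651403/(150705173*(-24 + 476 + 113288)) = -656651403/150705173/113740 = -656651403/150705173*1/113740 = -656651403/17141206377020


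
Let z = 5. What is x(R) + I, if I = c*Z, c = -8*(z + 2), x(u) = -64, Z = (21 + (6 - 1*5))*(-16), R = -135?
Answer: 19648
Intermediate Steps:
Z = -352 (Z = (21 + (6 - 5))*(-16) = (21 + 1)*(-16) = 22*(-16) = -352)
c = -56 (c = -8*(5 + 2) = -8*7 = -4*14 = -56)
I = 19712 (I = -56*(-352) = 19712)
x(R) + I = -64 + 19712 = 19648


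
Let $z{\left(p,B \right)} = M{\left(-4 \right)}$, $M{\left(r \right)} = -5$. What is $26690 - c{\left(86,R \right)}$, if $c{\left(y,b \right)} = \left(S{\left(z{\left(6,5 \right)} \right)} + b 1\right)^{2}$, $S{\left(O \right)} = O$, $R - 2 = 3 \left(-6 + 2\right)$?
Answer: $26465$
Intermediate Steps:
$z{\left(p,B \right)} = -5$
$R = -10$ ($R = 2 + 3 \left(-6 + 2\right) = 2 + 3 \left(-4\right) = 2 - 12 = -10$)
$c{\left(y,b \right)} = \left(-5 + b\right)^{2}$ ($c{\left(y,b \right)} = \left(-5 + b 1\right)^{2} = \left(-5 + b\right)^{2}$)
$26690 - c{\left(86,R \right)} = 26690 - \left(-5 - 10\right)^{2} = 26690 - \left(-15\right)^{2} = 26690 - 225 = 26465$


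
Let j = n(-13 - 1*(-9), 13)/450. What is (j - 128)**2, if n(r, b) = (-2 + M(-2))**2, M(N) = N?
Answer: 828979264/50625 ≈ 16375.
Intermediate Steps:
n(r, b) = 16 (n(r, b) = (-2 - 2)**2 = (-4)**2 = 16)
j = 8/225 (j = 16/450 = 16*(1/450) = 8/225 ≈ 0.035556)
(j - 128)**2 = (8/225 - 128)**2 = (-28792/225)**2 = 828979264/50625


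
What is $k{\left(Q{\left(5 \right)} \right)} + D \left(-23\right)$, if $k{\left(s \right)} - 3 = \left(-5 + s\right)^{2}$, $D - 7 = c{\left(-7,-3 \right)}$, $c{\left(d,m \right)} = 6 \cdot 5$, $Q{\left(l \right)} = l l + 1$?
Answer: $-407$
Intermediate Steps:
$Q{\left(l \right)} = 1 + l^{2}$ ($Q{\left(l \right)} = l^{2} + 1 = 1 + l^{2}$)
$c{\left(d,m \right)} = 30$
$D = 37$ ($D = 7 + 30 = 37$)
$k{\left(s \right)} = 3 + \left(-5 + s\right)^{2}$
$k{\left(Q{\left(5 \right)} \right)} + D \left(-23\right) = \left(3 + \left(-5 + \left(1 + 5^{2}\right)\right)^{2}\right) + 37 \left(-23\right) = \left(3 + \left(-5 + \left(1 + 25\right)\right)^{2}\right) - 851 = \left(3 + \left(-5 + 26\right)^{2}\right) - 851 = \left(3 + 21^{2}\right) - 851 = \left(3 + 441\right) - 851 = 444 - 851 = -407$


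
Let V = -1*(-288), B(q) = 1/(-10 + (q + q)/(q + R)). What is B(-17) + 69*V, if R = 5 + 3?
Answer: 1112823/56 ≈ 19872.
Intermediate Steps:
R = 8
B(q) = 1/(-10 + 2*q/(8 + q)) (B(q) = 1/(-10 + (q + q)/(q + 8)) = 1/(-10 + (2*q)/(8 + q)) = 1/(-10 + 2*q/(8 + q)))
V = 288
B(-17) + 69*V = (-8 - 1*(-17))/(8*(10 - 17)) + 69*288 = (1/8)*(-8 + 17)/(-7) + 19872 = (1/8)*(-1/7)*9 + 19872 = -9/56 + 19872 = 1112823/56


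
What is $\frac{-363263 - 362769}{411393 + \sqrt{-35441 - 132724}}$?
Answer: $- \frac{49780747096}{28207394769} + \frac{363016 i \sqrt{18685}}{28207394769} \approx -1.7648 + 0.0017592 i$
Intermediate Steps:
$\frac{-363263 - 362769}{411393 + \sqrt{-35441 - 132724}} = - \frac{726032}{411393 + \sqrt{-168165}} = - \frac{726032}{411393 + 3 i \sqrt{18685}}$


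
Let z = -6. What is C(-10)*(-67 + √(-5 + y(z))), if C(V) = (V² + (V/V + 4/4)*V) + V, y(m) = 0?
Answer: -4690 + 70*I*√5 ≈ -4690.0 + 156.52*I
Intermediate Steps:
C(V) = V² + 3*V (C(V) = (V² + (1 + 4*(¼))*V) + V = (V² + (1 + 1)*V) + V = (V² + 2*V) + V = V² + 3*V)
C(-10)*(-67 + √(-5 + y(z))) = (-10*(3 - 10))*(-67 + √(-5 + 0)) = (-10*(-7))*(-67 + √(-5)) = 70*(-67 + I*√5) = -4690 + 70*I*√5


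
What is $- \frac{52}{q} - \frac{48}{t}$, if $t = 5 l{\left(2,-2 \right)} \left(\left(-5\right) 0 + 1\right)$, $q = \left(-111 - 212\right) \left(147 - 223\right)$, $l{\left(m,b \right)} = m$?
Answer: $- \frac{147353}{30685} \approx -4.8021$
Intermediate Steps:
$q = 24548$ ($q = \left(-323\right) \left(-76\right) = 24548$)
$t = 10$ ($t = 5 \cdot 2 \left(\left(-5\right) 0 + 1\right) = 10 \left(0 + 1\right) = 10 \cdot 1 = 10$)
$- \frac{52}{q} - \frac{48}{t} = - \frac{52}{24548} - \frac{48}{10} = \left(-52\right) \frac{1}{24548} - \frac{24}{5} = - \frac{13}{6137} - \frac{24}{5} = - \frac{147353}{30685}$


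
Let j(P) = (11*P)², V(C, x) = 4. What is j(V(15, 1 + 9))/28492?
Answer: 484/7123 ≈ 0.067949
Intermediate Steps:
j(P) = 121*P²
j(V(15, 1 + 9))/28492 = (121*4²)/28492 = (121*16)*(1/28492) = 1936*(1/28492) = 484/7123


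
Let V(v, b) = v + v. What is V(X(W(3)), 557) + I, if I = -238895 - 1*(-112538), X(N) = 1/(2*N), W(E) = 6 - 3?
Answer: -379070/3 ≈ -1.2636e+5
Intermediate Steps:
W(E) = 3
X(N) = 1/(2*N)
V(v, b) = 2*v
I = -126357 (I = -238895 + 112538 = -126357)
V(X(W(3)), 557) + I = 2*((1/2)/3) - 126357 = 2*((1/2)*(1/3)) - 126357 = 2*(1/6) - 126357 = 1/3 - 126357 = -379070/3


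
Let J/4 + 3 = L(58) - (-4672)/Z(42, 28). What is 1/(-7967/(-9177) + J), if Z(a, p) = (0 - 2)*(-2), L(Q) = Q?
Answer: 9177/44901851 ≈ 0.00020438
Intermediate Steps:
Z(a, p) = 4 (Z(a, p) = -2*(-2) = 4)
J = 4892 (J = -12 + 4*(58 - (-4672)/4) = -12 + 4*(58 - 1*(-1168)) = -12 + 4*(58 + 1168) = -12 + 4*1226 = -12 + 4904 = 4892)
1/(-7967/(-9177) + J) = 1/(-7967/(-9177) + 4892) = 1/(-7967*(-1/9177) + 4892) = 1/(7967/9177 + 4892) = 1/(44901851/9177) = 9177/44901851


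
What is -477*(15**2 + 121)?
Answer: -165042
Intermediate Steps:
-477*(15**2 + 121) = -477*(225 + 121) = -477*346 = -165042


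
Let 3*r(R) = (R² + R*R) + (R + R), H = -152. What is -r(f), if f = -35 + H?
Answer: -23188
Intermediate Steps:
f = -187 (f = -35 - 152 = -187)
r(R) = 2*R/3 + 2*R²/3 (r(R) = ((R² + R*R) + (R + R))/3 = ((R² + R²) + 2*R)/3 = (2*R² + 2*R)/3 = (2*R + 2*R²)/3 = 2*R/3 + 2*R²/3)
-r(f) = -2*(-187)*(1 - 187)/3 = -2*(-187)*(-186)/3 = -1*23188 = -23188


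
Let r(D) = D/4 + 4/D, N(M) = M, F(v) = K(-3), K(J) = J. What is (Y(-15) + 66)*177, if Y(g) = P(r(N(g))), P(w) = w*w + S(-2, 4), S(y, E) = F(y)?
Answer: 16807979/1200 ≈ 14007.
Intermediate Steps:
F(v) = -3
S(y, E) = -3
r(D) = 4/D + D/4 (r(D) = D*(¼) + 4/D = D/4 + 4/D = 4/D + D/4)
P(w) = -3 + w² (P(w) = w*w - 3 = w² - 3 = -3 + w²)
Y(g) = -3 + (4/g + g/4)²
(Y(-15) + 66)*177 = ((-1 + 16/(-15)² + (1/16)*(-15)²) + 66)*177 = ((-1 + 16*(1/225) + (1/16)*225) + 66)*177 = ((-1 + 16/225 + 225/16) + 66)*177 = (47281/3600 + 66)*177 = (284881/3600)*177 = 16807979/1200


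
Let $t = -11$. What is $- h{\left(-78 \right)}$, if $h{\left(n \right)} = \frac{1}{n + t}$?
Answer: $\frac{1}{89} \approx 0.011236$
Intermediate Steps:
$h{\left(n \right)} = \frac{1}{-11 + n}$ ($h{\left(n \right)} = \frac{1}{n - 11} = \frac{1}{-11 + n}$)
$- h{\left(-78 \right)} = - \frac{1}{-11 - 78} = - \frac{1}{-89} = \left(-1\right) \left(- \frac{1}{89}\right) = \frac{1}{89}$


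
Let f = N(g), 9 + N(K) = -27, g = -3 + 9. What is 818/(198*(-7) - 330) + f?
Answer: -31297/858 ≈ -36.477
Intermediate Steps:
g = 6
N(K) = -36 (N(K) = -9 - 27 = -36)
f = -36
818/(198*(-7) - 330) + f = 818/(198*(-7) - 330) - 36 = 818/(-1386 - 330) - 36 = 818/(-1716) - 36 = -1/1716*818 - 36 = -409/858 - 36 = -31297/858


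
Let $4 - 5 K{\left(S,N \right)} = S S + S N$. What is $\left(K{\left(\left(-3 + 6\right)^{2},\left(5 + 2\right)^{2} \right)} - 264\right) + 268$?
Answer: $- \frac{498}{5} \approx -99.6$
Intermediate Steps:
$K{\left(S,N \right)} = \frac{4}{5} - \frac{S^{2}}{5} - \frac{N S}{5}$ ($K{\left(S,N \right)} = \frac{4}{5} - \frac{S S + S N}{5} = \frac{4}{5} - \frac{S^{2} + N S}{5} = \frac{4}{5} - \left(\frac{S^{2}}{5} + \frac{N S}{5}\right) = \frac{4}{5} - \frac{S^{2}}{5} - \frac{N S}{5}$)
$\left(K{\left(\left(-3 + 6\right)^{2},\left(5 + 2\right)^{2} \right)} - 264\right) + 268 = \left(\left(\frac{4}{5} - \frac{\left(\left(-3 + 6\right)^{2}\right)^{2}}{5} - \frac{\left(5 + 2\right)^{2} \left(-3 + 6\right)^{2}}{5}\right) - 264\right) + 268 = \left(\left(\frac{4}{5} - \frac{\left(3^{2}\right)^{2}}{5} - \frac{7^{2} \cdot 3^{2}}{5}\right) - 264\right) + 268 = \left(\left(\frac{4}{5} - \frac{9^{2}}{5} - \frac{49}{5} \cdot 9\right) - 264\right) + 268 = \left(\left(\frac{4}{5} - \frac{81}{5} - \frac{441}{5}\right) - 264\right) + 268 = \left(- \frac{518}{5} - 264\right) + 268 = - \frac{1838}{5} + 268 = - \frac{498}{5}$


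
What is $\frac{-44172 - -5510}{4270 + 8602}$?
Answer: $- \frac{19331}{6436} \approx -3.0036$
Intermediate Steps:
$\frac{-44172 - -5510}{4270 + 8602} = \frac{-44172 + \left(-11876 + 17386\right)}{12872} = \left(-44172 + 5510\right) \frac{1}{12872} = \left(-38662\right) \frac{1}{12872} = - \frac{19331}{6436}$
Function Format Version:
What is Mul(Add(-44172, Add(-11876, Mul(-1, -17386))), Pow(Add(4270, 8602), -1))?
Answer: Rational(-19331, 6436) ≈ -3.0036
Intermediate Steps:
Mul(Add(-44172, Add(-11876, Mul(-1, -17386))), Pow(Add(4270, 8602), -1)) = Mul(Add(-44172, Add(-11876, 17386)), Pow(12872, -1)) = Mul(Add(-44172, 5510), Rational(1, 12872)) = Mul(-38662, Rational(1, 12872)) = Rational(-19331, 6436)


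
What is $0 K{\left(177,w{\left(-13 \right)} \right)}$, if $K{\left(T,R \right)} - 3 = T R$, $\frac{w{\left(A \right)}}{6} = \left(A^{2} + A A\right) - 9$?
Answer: $0$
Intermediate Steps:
$w{\left(A \right)} = -54 + 12 A^{2}$ ($w{\left(A \right)} = 6 \left(\left(A^{2} + A A\right) - 9\right) = 6 \left(\left(A^{2} + A^{2}\right) - 9\right) = 6 \left(2 A^{2} - 9\right) = 6 \left(-9 + 2 A^{2}\right) = -54 + 12 A^{2}$)
$K{\left(T,R \right)} = 3 + R T$ ($K{\left(T,R \right)} = 3 + T R = 3 + R T$)
$0 K{\left(177,w{\left(-13 \right)} \right)} = 0 \left(3 + \left(-54 + 12 \left(-13\right)^{2}\right) 177\right) = 0 \left(3 + \left(-54 + 12 \cdot 169\right) 177\right) = 0 \left(3 + \left(-54 + 2028\right) 177\right) = 0 \left(3 + 1974 \cdot 177\right) = 0 \left(3 + 349398\right) = 0 \cdot 349401 = 0$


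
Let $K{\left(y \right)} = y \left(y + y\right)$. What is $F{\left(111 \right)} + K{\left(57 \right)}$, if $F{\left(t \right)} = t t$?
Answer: $18819$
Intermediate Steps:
$K{\left(y \right)} = 2 y^{2}$ ($K{\left(y \right)} = y 2 y = 2 y^{2}$)
$F{\left(t \right)} = t^{2}$
$F{\left(111 \right)} + K{\left(57 \right)} = 111^{2} + 2 \cdot 57^{2} = 12321 + 2 \cdot 3249 = 12321 + 6498 = 18819$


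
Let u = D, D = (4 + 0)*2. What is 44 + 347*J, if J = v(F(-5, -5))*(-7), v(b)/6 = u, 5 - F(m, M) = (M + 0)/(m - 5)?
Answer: -116548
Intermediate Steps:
D = 8 (D = 4*2 = 8)
u = 8
F(m, M) = 5 - M/(-5 + m) (F(m, M) = 5 - (M + 0)/(m - 5) = 5 - M/(-5 + m))
v(b) = 48 (v(b) = 6*8 = 48)
J = -336 (J = 48*(-7) = -336)
44 + 347*J = 44 + 347*(-336) = 44 - 116592 = -116548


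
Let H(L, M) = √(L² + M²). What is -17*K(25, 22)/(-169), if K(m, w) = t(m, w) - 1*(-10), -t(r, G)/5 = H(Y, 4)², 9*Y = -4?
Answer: -97750/13689 ≈ -7.1408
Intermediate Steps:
Y = -4/9 (Y = (⅑)*(-4) = -4/9 ≈ -0.44444)
t(r, G) = -6560/81 (t(r, G) = -5*(√((-4/9)² + 4²))² = -5*(√(16/81 + 16))² = -5*(√(1312/81))² = -5*(4*√82/9)² = -5*1312/81 = -6560/81)
K(m, w) = -5750/81 (K(m, w) = -6560/81 - 1*(-10) = -6560/81 + 10 = -5750/81)
-17*K(25, 22)/(-169) = -(-97750)/(81*(-169)) = -(-97750)*(-1)/(81*169) = -17*5750/13689 = -97750/13689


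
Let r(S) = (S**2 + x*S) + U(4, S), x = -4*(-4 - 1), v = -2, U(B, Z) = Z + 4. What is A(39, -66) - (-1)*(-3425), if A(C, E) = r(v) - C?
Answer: -3498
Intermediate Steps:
U(B, Z) = 4 + Z
x = 20 (x = -4*(-5) = 20)
r(S) = 4 + S**2 + 21*S (r(S) = (S**2 + 20*S) + (4 + S) = 4 + S**2 + 21*S)
A(C, E) = -34 - C (A(C, E) = (4 + (-2)**2 + 21*(-2)) - C = (4 + 4 - 42) - C = -34 - C)
A(39, -66) - (-1)*(-3425) = (-34 - 1*39) - (-1)*(-3425) = (-34 - 39) - 1*3425 = -73 - 3425 = -3498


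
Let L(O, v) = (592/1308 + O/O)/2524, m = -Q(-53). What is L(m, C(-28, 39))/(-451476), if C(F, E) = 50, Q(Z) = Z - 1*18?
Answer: -475/372624813648 ≈ -1.2747e-9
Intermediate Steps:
Q(Z) = -18 + Z (Q(Z) = Z - 18 = -18 + Z)
m = 71 (m = -(-18 - 53) = -1*(-71) = 71)
L(O, v) = 475/825348 (L(O, v) = (592*(1/1308) + 1)*(1/2524) = (148/327 + 1)*(1/2524) = (475/327)*(1/2524) = 475/825348)
L(m, C(-28, 39))/(-451476) = (475/825348)/(-451476) = (475/825348)*(-1/451476) = -475/372624813648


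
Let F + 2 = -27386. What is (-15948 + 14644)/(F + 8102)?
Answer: 652/9643 ≈ 0.067614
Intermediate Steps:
F = -27388 (F = -2 - 27386 = -27388)
(-15948 + 14644)/(F + 8102) = (-15948 + 14644)/(-27388 + 8102) = -1304/(-19286) = -1304*(-1/19286) = 652/9643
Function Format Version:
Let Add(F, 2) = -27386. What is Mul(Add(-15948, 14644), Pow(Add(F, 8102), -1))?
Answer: Rational(652, 9643) ≈ 0.067614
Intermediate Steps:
F = -27388 (F = Add(-2, -27386) = -27388)
Mul(Add(-15948, 14644), Pow(Add(F, 8102), -1)) = Mul(Add(-15948, 14644), Pow(Add(-27388, 8102), -1)) = Mul(-1304, Pow(-19286, -1)) = Mul(-1304, Rational(-1, 19286)) = Rational(652, 9643)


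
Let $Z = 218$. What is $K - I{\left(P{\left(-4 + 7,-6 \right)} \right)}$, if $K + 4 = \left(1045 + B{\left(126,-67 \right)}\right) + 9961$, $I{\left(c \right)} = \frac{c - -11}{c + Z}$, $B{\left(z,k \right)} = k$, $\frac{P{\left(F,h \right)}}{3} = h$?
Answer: $\frac{2187007}{200} \approx 10935.0$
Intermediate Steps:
$P{\left(F,h \right)} = 3 h$
$I{\left(c \right)} = \frac{11 + c}{218 + c}$ ($I{\left(c \right)} = \frac{c - -11}{c + 218} = \frac{c + \left(-54 + 65\right)}{218 + c} = \frac{c + 11}{218 + c} = \frac{11 + c}{218 + c}$)
$K = 10935$ ($K = -4 + \left(\left(1045 - 67\right) + 9961\right) = -4 + \left(978 + 9961\right) = -4 + 10939 = 10935$)
$K - I{\left(P{\left(-4 + 7,-6 \right)} \right)} = 10935 - \frac{11 + 3 \left(-6\right)}{218 + 3 \left(-6\right)} = 10935 - \frac{11 - 18}{218 - 18} = 10935 - \frac{1}{200} \left(-7\right) = 10935 - - \frac{7}{200} = 10935 + \frac{7}{200} = \frac{2187007}{200}$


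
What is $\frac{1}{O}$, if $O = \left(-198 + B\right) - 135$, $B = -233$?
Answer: $- \frac{1}{566} \approx -0.0017668$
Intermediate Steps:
$O = -566$ ($O = \left(-198 - 233\right) - 135 = -431 - 135 = -566$)
$\frac{1}{O} = \frac{1}{-566} = - \frac{1}{566}$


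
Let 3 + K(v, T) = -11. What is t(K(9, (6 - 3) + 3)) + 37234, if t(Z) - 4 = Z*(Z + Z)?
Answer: 37630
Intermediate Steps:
K(v, T) = -14 (K(v, T) = -3 - 11 = -14)
t(Z) = 4 + 2*Z**2 (t(Z) = 4 + Z*(Z + Z) = 4 + Z*(2*Z) = 4 + 2*Z**2)
t(K(9, (6 - 3) + 3)) + 37234 = (4 + 2*(-14)**2) + 37234 = (4 + 2*196) + 37234 = (4 + 392) + 37234 = 396 + 37234 = 37630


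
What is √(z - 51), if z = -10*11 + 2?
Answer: I*√159 ≈ 12.61*I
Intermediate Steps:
z = -108 (z = -110 + 2 = -108)
√(z - 51) = √(-108 - 51) = √(-159) = I*√159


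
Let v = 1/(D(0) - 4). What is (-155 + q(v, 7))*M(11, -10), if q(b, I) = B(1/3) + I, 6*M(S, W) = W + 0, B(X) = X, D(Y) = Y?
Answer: 2215/9 ≈ 246.11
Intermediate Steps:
v = -¼ (v = 1/(0 - 4) = 1/(-4) = -¼ ≈ -0.25000)
M(S, W) = W/6 (M(S, W) = (W + 0)/6 = W/6)
q(b, I) = ⅓ + I (q(b, I) = 1/3 + I = ⅓ + I)
(-155 + q(v, 7))*M(11, -10) = (-155 + (⅓ + 7))*((⅙)*(-10)) = (-155 + 22/3)*(-5/3) = -443/3*(-5/3) = 2215/9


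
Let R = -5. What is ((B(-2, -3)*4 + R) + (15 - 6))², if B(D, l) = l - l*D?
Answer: 1024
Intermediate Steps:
B(D, l) = l - D*l
((B(-2, -3)*4 + R) + (15 - 6))² = ((-3*(1 - 1*(-2))*4 - 5) + (15 - 6))² = ((-3*(1 + 2)*4 - 5) + 9)² = ((-3*3*4 - 5) + 9)² = ((-9*4 - 5) + 9)² = ((-36 - 5) + 9)² = (-41 + 9)² = (-32)² = 1024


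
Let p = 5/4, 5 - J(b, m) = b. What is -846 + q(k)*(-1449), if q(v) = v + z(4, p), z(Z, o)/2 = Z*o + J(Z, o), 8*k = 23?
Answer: -179199/8 ≈ -22400.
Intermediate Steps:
J(b, m) = 5 - b
k = 23/8 (k = (⅛)*23 = 23/8 ≈ 2.8750)
p = 5/4 (p = 5*(¼) = 5/4 ≈ 1.2500)
z(Z, o) = 10 - 2*Z + 2*Z*o (z(Z, o) = 2*(Z*o + (5 - Z)) = 2*(5 - Z + Z*o) = 10 - 2*Z + 2*Z*o)
q(v) = 12 + v (q(v) = v + (10 - 2*4 + 2*4*(5/4)) = v + (10 - 8 + 10) = v + 12 = 12 + v)
-846 + q(k)*(-1449) = -846 + (12 + 23/8)*(-1449) = -846 + (119/8)*(-1449) = -846 - 172431/8 = -179199/8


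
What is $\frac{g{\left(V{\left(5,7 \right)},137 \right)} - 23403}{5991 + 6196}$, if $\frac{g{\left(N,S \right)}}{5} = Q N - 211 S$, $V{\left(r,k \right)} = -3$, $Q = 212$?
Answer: $- \frac{171118}{12187} \approx -14.041$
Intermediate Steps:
$g{\left(N,S \right)} = - 1055 S + 1060 N$ ($g{\left(N,S \right)} = 5 \left(212 N - 211 S\right) = 5 \left(- 211 S + 212 N\right) = - 1055 S + 1060 N$)
$\frac{g{\left(V{\left(5,7 \right)},137 \right)} - 23403}{5991 + 6196} = \frac{\left(\left(-1055\right) 137 + 1060 \left(-3\right)\right) - 23403}{5991 + 6196} = \frac{\left(-144535 - 3180\right) - 23403}{12187} = \left(-147715 - 23403\right) \frac{1}{12187} = \left(-171118\right) \frac{1}{12187} = - \frac{171118}{12187}$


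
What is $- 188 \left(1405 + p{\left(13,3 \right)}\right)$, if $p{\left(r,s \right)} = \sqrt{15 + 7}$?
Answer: $-264140 - 188 \sqrt{22} \approx -2.6502 \cdot 10^{5}$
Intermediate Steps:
$p{\left(r,s \right)} = \sqrt{22}$
$- 188 \left(1405 + p{\left(13,3 \right)}\right) = - 188 \left(1405 + \sqrt{22}\right) = -264140 - 188 \sqrt{22}$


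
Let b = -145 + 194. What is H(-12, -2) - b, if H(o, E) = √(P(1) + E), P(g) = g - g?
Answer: -49 + I*√2 ≈ -49.0 + 1.4142*I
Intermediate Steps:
P(g) = 0
b = 49
H(o, E) = √E (H(o, E) = √(0 + E) = √E)
H(-12, -2) - b = √(-2) - 1*49 = I*√2 - 49 = -49 + I*√2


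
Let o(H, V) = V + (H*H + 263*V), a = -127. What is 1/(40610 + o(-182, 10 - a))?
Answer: 1/109902 ≈ 9.0990e-6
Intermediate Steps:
o(H, V) = H² + 264*V (o(H, V) = V + (H² + 263*V) = H² + 264*V)
1/(40610 + o(-182, 10 - a)) = 1/(40610 + ((-182)² + 264*(10 - 1*(-127)))) = 1/(40610 + (33124 + 264*(10 + 127))) = 1/(40610 + (33124 + 264*137)) = 1/(40610 + (33124 + 36168)) = 1/(40610 + 69292) = 1/109902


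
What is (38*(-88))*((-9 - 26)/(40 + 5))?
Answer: 23408/9 ≈ 2600.9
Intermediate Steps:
(38*(-88))*((-9 - 26)/(40 + 5)) = -(-117040)/45 = -3344*(-7/9) = 23408/9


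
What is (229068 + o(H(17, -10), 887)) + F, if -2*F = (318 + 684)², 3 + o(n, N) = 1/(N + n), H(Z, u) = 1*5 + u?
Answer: -240730433/882 ≈ -2.7294e+5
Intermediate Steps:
H(Z, u) = 5 + u
o(n, N) = -3 + 1/(N + n)
F = -502002 (F = -(318 + 684)²/2 = -½*1002² = -½*1004004 = -502002)
(229068 + o(H(17, -10), 887)) + F = (229068 + (1 - 3*887 - 3*(5 - 10))/(887 + (5 - 10))) - 502002 = (229068 + (1 - 2661 - 3*(-5))/(887 - 5)) - 502002 = (229068 + (1 - 2661 + 15)/882) - 502002 = (229068 + (1/882)*(-2645)) - 502002 = (229068 - 2645/882) - 502002 = 202035331/882 - 502002 = -240730433/882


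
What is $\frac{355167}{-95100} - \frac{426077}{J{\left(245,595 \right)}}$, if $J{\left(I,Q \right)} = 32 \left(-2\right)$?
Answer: $\frac{3374766001}{507200} \approx 6653.7$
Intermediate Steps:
$J{\left(I,Q \right)} = -64$
$\frac{355167}{-95100} - \frac{426077}{J{\left(245,595 \right)}} = \frac{355167}{-95100} - \frac{426077}{-64} = 355167 \left(- \frac{1}{95100}\right) - - \frac{426077}{64} = - \frac{118389}{31700} + \frac{426077}{64} = \frac{3374766001}{507200}$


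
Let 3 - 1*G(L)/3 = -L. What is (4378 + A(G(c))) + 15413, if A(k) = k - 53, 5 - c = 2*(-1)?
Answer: 19768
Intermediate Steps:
c = 7 (c = 5 - 2*(-1) = 5 - 1*(-2) = 5 + 2 = 7)
G(L) = 9 + 3*L (G(L) = 9 - (-3)*L = 9 + 3*L)
A(k) = -53 + k
(4378 + A(G(c))) + 15413 = (4378 + (-53 + (9 + 3*7))) + 15413 = (4378 + (-53 + (9 + 21))) + 15413 = (4378 + (-53 + 30)) + 15413 = (4378 - 23) + 15413 = 4355 + 15413 = 19768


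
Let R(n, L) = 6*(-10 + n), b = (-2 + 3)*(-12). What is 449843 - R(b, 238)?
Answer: 449975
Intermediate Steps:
b = -12 (b = 1*(-12) = -12)
R(n, L) = -60 + 6*n
449843 - R(b, 238) = 449843 - (-60 + 6*(-12)) = 449843 - (-60 - 72) = 449843 - 1*(-132) = 449843 + 132 = 449975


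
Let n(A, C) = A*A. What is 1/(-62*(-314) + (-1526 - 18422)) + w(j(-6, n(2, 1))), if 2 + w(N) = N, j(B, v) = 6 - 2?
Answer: 959/480 ≈ 1.9979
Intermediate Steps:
n(A, C) = A**2
j(B, v) = 4
w(N) = -2 + N
1/(-62*(-314) + (-1526 - 18422)) + w(j(-6, n(2, 1))) = 1/(-62*(-314) + (-1526 - 18422)) + (-2 + 4) = 1/(19468 - 19948) + 2 = 1/(-480) + 2 = -1/480 + 2 = 959/480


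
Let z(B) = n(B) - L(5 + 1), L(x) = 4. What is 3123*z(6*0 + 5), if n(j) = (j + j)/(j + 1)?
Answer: -7287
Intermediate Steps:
n(j) = 2*j/(1 + j) (n(j) = (2*j)/(1 + j) = 2*j/(1 + j))
z(B) = -4 + 2*B/(1 + B) (z(B) = 2*B/(1 + B) - 1*4 = 2*B/(1 + B) - 4 = -4 + 2*B/(1 + B))
3123*z(6*0 + 5) = 3123*(2*(-2 - (6*0 + 5))/(1 + (6*0 + 5))) = 3123*(2*(-2 - (0 + 5))/(1 + (0 + 5))) = 3123*(2*(-2 - 1*5)/(1 + 5)) = 3123*(2*(-2 - 5)/6) = 3123*(2*(1/6)*(-7)) = 3123*(-7/3) = -7287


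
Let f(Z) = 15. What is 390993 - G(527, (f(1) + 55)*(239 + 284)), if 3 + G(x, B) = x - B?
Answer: 427079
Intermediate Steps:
G(x, B) = -3 + x - B (G(x, B) = -3 + (x - B) = -3 + x - B)
390993 - G(527, (f(1) + 55)*(239 + 284)) = 390993 - (-3 + 527 - (15 + 55)*(239 + 284)) = 390993 - (-3 + 527 - 70*523) = 390993 - (-3 + 527 - 1*36610) = 390993 - (-3 + 527 - 36610) = 390993 - 1*(-36086) = 390993 + 36086 = 427079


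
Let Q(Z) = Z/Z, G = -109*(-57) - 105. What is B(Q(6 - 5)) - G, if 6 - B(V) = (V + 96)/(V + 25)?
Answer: -158749/26 ≈ -6105.7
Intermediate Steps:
G = 6108 (G = 6213 - 105 = 6108)
Q(Z) = 1
B(V) = 6 - (96 + V)/(25 + V) (B(V) = 6 - (V + 96)/(V + 25) = 6 - (96 + V)/(25 + V))
B(Q(6 - 5)) - G = (54 + 5*1)/(25 + 1) - 1*6108 = (54 + 5)/26 - 6108 = (1/26)*59 - 6108 = 59/26 - 6108 = -158749/26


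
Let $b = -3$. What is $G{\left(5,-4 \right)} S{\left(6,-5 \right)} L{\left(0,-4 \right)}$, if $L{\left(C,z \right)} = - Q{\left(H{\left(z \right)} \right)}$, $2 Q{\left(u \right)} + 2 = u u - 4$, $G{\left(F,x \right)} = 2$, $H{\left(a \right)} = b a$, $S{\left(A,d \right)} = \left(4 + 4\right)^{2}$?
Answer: $-8832$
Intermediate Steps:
$S{\left(A,d \right)} = 64$ ($S{\left(A,d \right)} = 8^{2} = 64$)
$H{\left(a \right)} = - 3 a$
$Q{\left(u \right)} = -3 + \frac{u^{2}}{2}$ ($Q{\left(u \right)} = -1 + \frac{u u - 4}{2} = -1 + \frac{u^{2} - 4}{2} = -1 + \frac{-4 + u^{2}}{2} = -1 + \left(-2 + \frac{u^{2}}{2}\right) = -3 + \frac{u^{2}}{2}$)
$L{\left(C,z \right)} = 3 - \frac{9 z^{2}}{2}$ ($L{\left(C,z \right)} = - (-3 + \frac{\left(- 3 z\right)^{2}}{2}) = - (-3 + \frac{9 z^{2}}{2}) = 3 - \frac{9 z^{2}}{2}$)
$G{\left(5,-4 \right)} S{\left(6,-5 \right)} L{\left(0,-4 \right)} = 2 \cdot 64 \left(3 - \frac{9 \left(-4\right)^{2}}{2}\right) = 128 \left(3 - 72\right) = 128 \left(-69\right) = -8832$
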